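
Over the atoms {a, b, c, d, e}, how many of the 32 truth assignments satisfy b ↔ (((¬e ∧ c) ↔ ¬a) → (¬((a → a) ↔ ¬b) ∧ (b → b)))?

24

Initial set: {(b ↔ (((¬e ∧ c) ↔ ¬a) → (¬((a → a) ↔ ¬b) ∧ (b → b))))}.
(b ↔ (((¬e ∧ c) ↔ ¬a) → (¬((a → a) ↔ ¬b) ∧ (b → b)))): β-rule — branch into b, (((¬e ∧ c) ↔ ¬a) → (¬((a → a) ↔ ¬b) ∧ (b → b)))  //  ¬b, ¬(((¬e ∧ c) ↔ ¬a) → (¬((a → a) ↔ ¬b) ∧ (b → b))).
  branch 1 (add b, (((¬e ∧ c) ↔ ¬a) → (¬((a → a) ↔ ¬b) ∧ (b → b)))):
    (((¬e ∧ c) ↔ ¬a) → (¬((a → a) ↔ ¬b) ∧ (b → b))): β-rule — branch into ¬((¬e ∧ c) ↔ ¬a)  //  (¬((a → a) ↔ ¬b) ∧ (b → b)).
      branch 1.1 (add ¬((¬e ∧ c) ↔ ¬a)):
        ¬((¬e ∧ c) ↔ ¬a): β-rule — branch into (¬e ∧ c), ¬¬a  //  ¬(¬e ∧ c), ¬a.
          branch 1.1.1 (add (¬e ∧ c), ¬¬a):
            (¬e ∧ c): α-rule — add ¬e, c.
            ○ open, literals {a=true, b=true, c=true, e=false}.
          branch 1.1.2 (add ¬(¬e ∧ c), ¬a):
            ¬(¬e ∧ c): β-rule — branch into ¬¬e  //  ¬c.
              branch 1.1.2.1 (add ¬¬e):
                ○ open, literals {a=false, b=true, e=true}.
              branch 1.1.2.2 (add ¬c):
                ○ open, literals {a=false, b=true, c=false}.
      branch 1.2 (add (¬((a → a) ↔ ¬b) ∧ (b → b))):
        (¬((a → a) ↔ ¬b) ∧ (b → b)): α-rule — add ¬((a → a) ↔ ¬b), (b → b).
        ¬((a → a) ↔ ¬b): β-rule — branch into (a → a), ¬¬b  //  ¬(a → a), ¬b.
          branch 1.2.1 (add (a → a), ¬¬b):
            (b → b): β-rule — branch into ¬b  //  b.
              branch 1.2.1.1 (add ¬b):
                × closes — contains both b and ¬b.
              branch 1.2.1.2 (add b):
                (a → a): β-rule — branch into ¬a  //  a.
                  branch 1.2.1.2.1 (add ¬a):
                    ○ open, literals {a=false, b=true}.
                  branch 1.2.1.2.2 (add a):
                    ○ open, literals {a=true, b=true}.
          branch 1.2.2 (add ¬(a → a), ¬b):
            × closes — contains both b and ¬b.
  branch 2 (add ¬b, ¬(((¬e ∧ c) ↔ ¬a) → (¬((a → a) ↔ ¬b) ∧ (b → b)))):
    ¬(((¬e ∧ c) ↔ ¬a) → (¬((a → a) ↔ ¬b) ∧ (b → b))): α-rule — add ((¬e ∧ c) ↔ ¬a), ¬(¬((a → a) ↔ ¬b) ∧ (b → b)).
    ((¬e ∧ c) ↔ ¬a): β-rule — branch into (¬e ∧ c), ¬a  //  ¬(¬e ∧ c), ¬¬a.
      branch 2.1 (add (¬e ∧ c), ¬a):
        (¬e ∧ c): α-rule — add ¬e, c.
        ¬(¬((a → a) ↔ ¬b) ∧ (b → b)): β-rule — branch into ¬¬((a → a) ↔ ¬b)  //  ¬(b → b).
          branch 2.1.1 (add ¬¬((a → a) ↔ ¬b)):
            ¬¬((a → a) ↔ ¬b): β-rule — branch into (a → a), ¬b  //  ¬(a → a), ¬¬b.
              branch 2.1.1.1 (add (a → a), ¬b):
                (a → a): β-rule — branch into ¬a  //  a.
                  branch 2.1.1.1.1 (add ¬a):
                    ○ open, literals {a=false, b=false, c=true, e=false}.
                  branch 2.1.1.1.2 (add a):
                    × closes — contains both a and ¬a.
              branch 2.1.1.2 (add ¬(a → a), ¬¬b):
                × closes — contains both b and ¬b.
          branch 2.1.2 (add ¬(b → b)):
            ¬(b → b): α-rule — add b, ¬b.
            × closes — contains both b and ¬b.
      branch 2.2 (add ¬(¬e ∧ c), ¬¬a):
        ¬(¬((a → a) ↔ ¬b) ∧ (b → b)): β-rule — branch into ¬¬((a → a) ↔ ¬b)  //  ¬(b → b).
          branch 2.2.1 (add ¬¬((a → a) ↔ ¬b)):
            ¬(¬e ∧ c): β-rule — branch into ¬¬e  //  ¬c.
              branch 2.2.1.1 (add ¬¬e):
                ¬¬((a → a) ↔ ¬b): β-rule — branch into (a → a), ¬b  //  ¬(a → a), ¬¬b.
                  branch 2.2.1.1.1 (add (a → a), ¬b):
                    (a → a): β-rule — branch into ¬a  //  a.
                      branch 2.2.1.1.1.1 (add ¬a):
                        × closes — contains both a and ¬a.
                      branch 2.2.1.1.1.2 (add a):
                        ○ open, literals {a=true, b=false, e=true}.
                  branch 2.2.1.1.2 (add ¬(a → a), ¬¬b):
                    × closes — contains both b and ¬b.
              branch 2.2.1.2 (add ¬c):
                ¬¬((a → a) ↔ ¬b): β-rule — branch into (a → a), ¬b  //  ¬(a → a), ¬¬b.
                  branch 2.2.1.2.1 (add (a → a), ¬b):
                    (a → a): β-rule — branch into ¬a  //  a.
                      branch 2.2.1.2.1.1 (add ¬a):
                        × closes — contains both a and ¬a.
                      branch 2.2.1.2.1.2 (add a):
                        ○ open, literals {a=true, b=false, c=false}.
                  branch 2.2.1.2.2 (add ¬(a → a), ¬¬b):
                    × closes — contains both b and ¬b.
          branch 2.2.2 (add ¬(b → b)):
            ¬(b → b): α-rule — add b, ¬b.
            × closes — contains both b and ¬b.
10 branches closed, 8 open.
Each open branch fixes some atoms; the unmentioned ones are free. Counting distinct full assignments: branch {a=true, b=true, c=true, e=false} (d) contributes 2 new; branch {a=false, b=true, e=true} (c, d) contributes 4 new; branch {a=false, b=true, c=false} (d, e) contributes 2 new; branch {a=false, b=true} (c, d, e) contributes 2 new; branch {a=true, b=true} (c, d, e) contributes 6 new; branch {a=false, b=false, c=true, e=false} (d) contributes 2 new; branch {a=true, b=false, e=true} (c, d) contributes 4 new; branch {a=true, b=false, c=false} (d, e) contributes 2 new. Total: 24.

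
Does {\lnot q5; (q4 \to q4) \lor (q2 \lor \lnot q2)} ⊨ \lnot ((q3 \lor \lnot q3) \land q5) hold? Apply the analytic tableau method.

Yes

Initial set: {\lnot q5; ((q4 \to q4) \lor (q2 \lor \lnot q2)); \lnot \lnot ((q3 \lor \lnot q3) \land q5)}.
\lnot \lnot ((q3 \lor \lnot q3) \land q5): α-rule — add (q3 \lor \lnot q3), q5.
× closes — contains both q5 and \lnot q5.
All 1 branch closes.
Every branch closed, so the premises entail the conclusion.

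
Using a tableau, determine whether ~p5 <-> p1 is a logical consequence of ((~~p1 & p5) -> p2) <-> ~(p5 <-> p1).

No

Initial set: {T (((~~p1 & p5) -> p2) <-> ~(p5 <-> p1)); F (~p5 <-> p1)}.
T (((~~p1 & p5) -> p2) <-> ~(p5 <-> p1)): β-rule — branch into T ((~~p1 & p5) -> p2), T ~(p5 <-> p1)  //  F ((~~p1 & p5) -> p2), F ~(p5 <-> p1).
  branch 1 (add T ((~~p1 & p5) -> p2), T ~(p5 <-> p1)):
    F (~p5 <-> p1): β-rule — branch into T ~p5, F p1  //  F ~p5, T p1.
      branch 1.1 (add T ~p5, F p1):
        T ((~~p1 & p5) -> p2): β-rule — branch into F (~~p1 & p5)  //  T p2.
          branch 1.1.1 (add F (~~p1 & p5)):
            T ~(p5 <-> p1): β-rule — branch into T p5, F p1  //  F p5, T p1.
              branch 1.1.1.1 (add T p5, F p1):
                × closes — contains both p5 and ~p5.
              branch 1.1.1.2 (add F p5, T p1):
                × closes — contains both p1 and ~p1.
          branch 1.1.2 (add T p2):
            T ~(p5 <-> p1): β-rule — branch into T p5, F p1  //  F p5, T p1.
              branch 1.1.2.1 (add T p5, F p1):
                × closes — contains both p5 and ~p5.
              branch 1.1.2.2 (add F p5, T p1):
                × closes — contains both p1 and ~p1.
      branch 1.2 (add F ~p5, T p1):
        T ((~~p1 & p5) -> p2): β-rule — branch into F (~~p1 & p5)  //  T p2.
          branch 1.2.1 (add F (~~p1 & p5)):
            T ~(p5 <-> p1): β-rule — branch into T p5, F p1  //  F p5, T p1.
              branch 1.2.1.1 (add T p5, F p1):
                × closes — contains both p1 and ~p1.
              branch 1.2.1.2 (add F p5, T p1):
                × closes — contains both p5 and ~p5.
          branch 1.2.2 (add T p2):
            T ~(p5 <-> p1): β-rule — branch into T p5, F p1  //  F p5, T p1.
              branch 1.2.2.1 (add T p5, F p1):
                × closes — contains both p1 and ~p1.
              branch 1.2.2.2 (add F p5, T p1):
                × closes — contains both p5 and ~p5.
  branch 2 (add F ((~~p1 & p5) -> p2), F ~(p5 <-> p1)):
    F ((~~p1 & p5) -> p2): α-rule — add T (~~p1 & p5), F p2.
    T (~~p1 & p5): α-rule — add T ~~p1, T p5.
    T ~~p1: drop double negation, giving T p1.
    F (~p5 <-> p1): β-rule — branch into T ~p5, F p1  //  F ~p5, T p1.
      branch 2.1 (add T ~p5, F p1):
        × closes — contains both p5 and ~p5.
      branch 2.2 (add F ~p5, T p1):
        F ~(p5 <-> p1): β-rule — branch into T p5, T p1  //  F p5, F p1.
          branch 2.2.1 (add T p5, T p1):
            ○ open, literals {p1=true, p2=false, p5=true}.
          branch 2.2.2 (add F p5, F p1):
            × closes — contains both p5 and ~p5.
10 branches closed, 1 open.
An open branch gives a countermodel: p1=true, p2=false, p5=true (unmentioned atoms arbitrary); the premises hold there but the conclusion fails.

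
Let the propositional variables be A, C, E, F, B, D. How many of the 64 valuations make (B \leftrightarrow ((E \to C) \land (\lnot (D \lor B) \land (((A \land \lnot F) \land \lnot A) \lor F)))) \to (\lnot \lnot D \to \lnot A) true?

Initial set: {T ((B \leftrightarrow ((E \to C) \land (\lnot (D \lor B) \land (((A \land \lnot F) \land \lnot A) \lor F)))) \to (\lnot \lnot D \to \lnot A))}.
T ((B \leftrightarrow ((E \to C) \land (\lnot (D \lor B) \land (((A \land \lnot F) \land \lnot A) \lor F)))) \to (\lnot \lnot D \to \lnot A)): β-rule — branch into F (B \leftrightarrow ((E \to C) \land (\lnot (D \lor B) \land (((A \land \lnot F) \land \lnot A) \lor F))))  //  T (\lnot \lnot D \to \lnot A).
  branch 1 (add F (B \leftrightarrow ((E \to C) \land (\lnot (D \lor B) \land (((A \land \lnot F) \land \lnot A) \lor F))))):
    F (B \leftrightarrow ((E \to C) \land (\lnot (D \lor B) \land (((A \land \lnot F) \land \lnot A) \lor F)))): β-rule — branch into T B, F ((E \to C) \land (\lnot (D \lor B) \land (((A \land \lnot F) \land \lnot A) \lor F)))  //  F B, T ((E \to C) \land (\lnot (D \lor B) \land (((A \land \lnot F) \land \lnot A) \lor F))).
      branch 1.1 (add T B, F ((E \to C) \land (\lnot (D \lor B) \land (((A \land \lnot F) \land \lnot A) \lor F)))):
        F ((E \to C) \land (\lnot (D \lor B) \land (((A \land \lnot F) \land \lnot A) \lor F))): β-rule — branch into F (E \to C)  //  F (\lnot (D \lor B) \land (((A \land \lnot F) \land \lnot A) \lor F)).
          branch 1.1.1 (add F (E \to C)):
            F (E \to C): α-rule — add T E, F C.
            ○ open, literals {B=1, C=0, E=1}.
          branch 1.1.2 (add F (\lnot (D \lor B) \land (((A \land \lnot F) \land \lnot A) \lor F))):
            F (\lnot (D \lor B) \land (((A \land \lnot F) \land \lnot A) \lor F)): β-rule — branch into F \lnot (D \lor B)  //  F (((A \land \lnot F) \land \lnot A) \lor F).
              branch 1.1.2.1 (add F \lnot (D \lor B)):
                F \lnot (D \lor B): β-rule — branch into T D  //  T B.
                  branch 1.1.2.1.1 (add T D):
                    ○ open, literals {B=1, D=1}.
                  branch 1.1.2.1.2 (add T B):
                    ○ open, literals {B=1}.
              branch 1.1.2.2 (add F (((A \land \lnot F) \land \lnot A) \lor F)):
                F (((A \land \lnot F) \land \lnot A) \lor F): α-rule — add F ((A \land \lnot F) \land \lnot A), F F.
                F ((A \land \lnot F) \land \lnot A): β-rule — branch into F (A \land \lnot F)  //  F \lnot A.
                  branch 1.1.2.2.1 (add F (A \land \lnot F)):
                    F (A \land \lnot F): β-rule — branch into F A  //  F \lnot F.
                      branch 1.1.2.2.1.1 (add F A):
                        ○ open, literals {A=0, B=1, F=0}.
                      branch 1.1.2.2.1.2 (add F \lnot F):
                        × closes — contains both F and \lnot F.
                  branch 1.1.2.2.2 (add F \lnot A):
                    ○ open, literals {A=1, B=1, F=0}.
      branch 1.2 (add F B, T ((E \to C) \land (\lnot (D \lor B) \land (((A \land \lnot F) \land \lnot A) \lor F)))):
        T ((E \to C) \land (\lnot (D \lor B) \land (((A \land \lnot F) \land \lnot A) \lor F))): α-rule — add T (E \to C), T (\lnot (D \lor B) \land (((A \land \lnot F) \land \lnot A) \lor F)).
        T (\lnot (D \lor B) \land (((A \land \lnot F) \land \lnot A) \lor F)): α-rule — add T \lnot (D \lor B), T (((A \land \lnot F) \land \lnot A) \lor F).
        T \lnot (D \lor B): α-rule — add F D, F B.
        T (E \to C): β-rule — branch into F E  //  T C.
          branch 1.2.1 (add F E):
            T (((A \land \lnot F) \land \lnot A) \lor F): β-rule — branch into T ((A \land \lnot F) \land \lnot A)  //  T F.
              branch 1.2.1.1 (add T ((A \land \lnot F) \land \lnot A)):
                T ((A \land \lnot F) \land \lnot A): α-rule — add T (A \land \lnot F), T \lnot A.
                T (A \land \lnot F): α-rule — add T A, T \lnot F.
                × closes — contains both A and \lnot A.
              branch 1.2.1.2 (add T F):
                ○ open, literals {B=0, D=0, E=0, F=1}.
          branch 1.2.2 (add T C):
            T (((A \land \lnot F) \land \lnot A) \lor F): β-rule — branch into T ((A \land \lnot F) \land \lnot A)  //  T F.
              branch 1.2.2.1 (add T ((A \land \lnot F) \land \lnot A)):
                T ((A \land \lnot F) \land \lnot A): α-rule — add T (A \land \lnot F), T \lnot A.
                T (A \land \lnot F): α-rule — add T A, T \lnot F.
                × closes — contains both A and \lnot A.
              branch 1.2.2.2 (add T F):
                ○ open, literals {B=0, C=1, D=0, F=1}.
  branch 2 (add T (\lnot \lnot D \to \lnot A)):
    T (\lnot \lnot D \to \lnot A): β-rule — branch into F \lnot \lnot D  //  T \lnot A.
      branch 2.1 (add F \lnot \lnot D):
        F \lnot \lnot D: drop double negation, giving F D.
        ○ open, literals {D=0}.
      branch 2.2 (add T \lnot A):
        ○ open, literals {A=0}.
3 branches closed, 9 open.
Each open branch fixes some atoms; the unmentioned ones are free. Counting distinct full assignments: branch {B=1, C=0, E=1} (A, F, D) contributes 8 new; branch {B=1, D=1} (A, C, E, F) contributes 12 new; branch {B=1} (A, C, E, F, D) contributes 12 new; branch {A=0, B=1, F=0} (C, E, D) contributes 0 new; branch {A=1, B=1, F=0} (C, E, D) contributes 0 new; branch {B=0, D=0, E=0, F=1} (A, C) contributes 4 new; branch {B=0, C=1, D=0, F=1} (A, E) contributes 2 new; branch {D=0} (A, C, E, F, B) contributes 10 new; branch {A=0} (C, E, F, B, D) contributes 8 new. Total: 56.

56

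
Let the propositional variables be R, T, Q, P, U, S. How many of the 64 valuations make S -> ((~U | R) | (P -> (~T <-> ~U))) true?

Initial set: {(S -> ((~U | R) | (P -> (~T <-> ~U))))}.
(S -> ((~U | R) | (P -> (~T <-> ~U)))): β-rule — branch into ~S  //  ((~U | R) | (P -> (~T <-> ~U))).
  branch 1 (add ~S):
    ○ open, literals {S=F}.
  branch 2 (add ((~U | R) | (P -> (~T <-> ~U)))):
    ((~U | R) | (P -> (~T <-> ~U))): β-rule — branch into (~U | R)  //  (P -> (~T <-> ~U)).
      branch 2.1 (add (~U | R)):
        (~U | R): β-rule — branch into ~U  //  R.
          branch 2.1.1 (add ~U):
            ○ open, literals {U=F}.
          branch 2.1.2 (add R):
            ○ open, literals {R=T}.
      branch 2.2 (add (P -> (~T <-> ~U))):
        (P -> (~T <-> ~U)): β-rule — branch into ~P  //  (~T <-> ~U).
          branch 2.2.1 (add ~P):
            ○ open, literals {P=F}.
          branch 2.2.2 (add (~T <-> ~U)):
            (~T <-> ~U): β-rule — branch into ~T, ~U  //  ~~T, ~~U.
              branch 2.2.2.1 (add ~T, ~U):
                ○ open, literals {T=F, U=F}.
              branch 2.2.2.2 (add ~~T, ~~U):
                ○ open, literals {T=T, U=T}.
0 branches closed, 6 open.
Each open branch fixes some atoms; the unmentioned ones are free. Counting distinct full assignments: branch {S=F} (R, T, Q, P, U) contributes 32 new; branch {U=F} (R, T, Q, P, S) contributes 16 new; branch {R=T} (T, Q, P, U, S) contributes 8 new; branch {P=F} (R, T, Q, U, S) contributes 4 new; branch {T=F, U=F} (R, Q, P, S) contributes 0 new; branch {T=T, U=T} (R, Q, P, S) contributes 2 new. Total: 62.

62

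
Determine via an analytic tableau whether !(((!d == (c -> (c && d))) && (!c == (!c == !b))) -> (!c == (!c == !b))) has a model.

Initial set: {!(((!d == (c -> (c && d))) && (!c == (!c == !b))) -> (!c == (!c == !b)))}.
!(((!d == (c -> (c && d))) && (!c == (!c == !b))) -> (!c == (!c == !b))): α-rule — add ((!d == (c -> (c && d))) && (!c == (!c == !b))), !(!c == (!c == !b)).
((!d == (c -> (c && d))) && (!c == (!c == !b))): α-rule — add (!d == (c -> (c && d))), (!c == (!c == !b)).
!(!c == (!c == !b)): β-rule — branch into !c, !(!c == !b)  //  !!c, (!c == !b).
  branch 1 (add !c, !(!c == !b)):
    (!d == (c -> (c && d))): β-rule — branch into !d, (c -> (c && d))  //  !!d, !(c -> (c && d)).
      branch 1.1 (add !d, (c -> (c && d))):
        (!c == (!c == !b)): β-rule — branch into !c, (!c == !b)  //  !!c, !(!c == !b).
          branch 1.1.1 (add !c, (!c == !b)):
            !(!c == !b): β-rule — branch into !c, !!b  //  !!c, !b.
              branch 1.1.1.1 (add !c, !!b):
                (c -> (c && d)): β-rule — branch into !c  //  (c && d).
                  branch 1.1.1.1.1 (add !c):
                    (!c == !b): β-rule — branch into !c, !b  //  !!c, !!b.
                      branch 1.1.1.1.1.1 (add !c, !b):
                        × closes — contains both b and !b.
                      branch 1.1.1.1.1.2 (add !!c, !!b):
                        × closes — contains both c and !c.
                  branch 1.1.1.1.2 (add (c && d)):
                    (c && d): α-rule — add c, d.
                    × closes — contains both c and !c.
              branch 1.1.1.2 (add !!c, !b):
                × closes — contains both c and !c.
          branch 1.1.2 (add !!c, !(!c == !b)):
            × closes — contains both c and !c.
      branch 1.2 (add !!d, !(c -> (c && d))):
        !(c -> (c && d)): α-rule — add c, !(c && d).
        × closes — contains both c and !c.
  branch 2 (add !!c, (!c == !b)):
    (!d == (c -> (c && d))): β-rule — branch into !d, (c -> (c && d))  //  !!d, !(c -> (c && d)).
      branch 2.1 (add !d, (c -> (c && d))):
        (!c == (!c == !b)): β-rule — branch into !c, (!c == !b)  //  !!c, !(!c == !b).
          branch 2.1.1 (add !c, (!c == !b)):
            × closes — contains both c and !c.
          branch 2.1.2 (add !!c, !(!c == !b)):
            (!c == !b): β-rule — branch into !c, !b  //  !!c, !!b.
              branch 2.1.2.1 (add !c, !b):
                × closes — contains both c and !c.
              branch 2.1.2.2 (add !!c, !!b):
                (c -> (c && d)): β-rule — branch into !c  //  (c && d).
                  branch 2.1.2.2.1 (add !c):
                    × closes — contains both c and !c.
                  branch 2.1.2.2.2 (add (c && d)):
                    (c && d): α-rule — add c, d.
                    × closes — contains both d and !d.
      branch 2.2 (add !!d, !(c -> (c && d))):
        !(c -> (c && d)): α-rule — add c, !(c && d).
        (!c == (!c == !b)): β-rule — branch into !c, (!c == !b)  //  !!c, !(!c == !b).
          branch 2.2.1 (add !c, (!c == !b)):
            × closes — contains both c and !c.
          branch 2.2.2 (add !!c, !(!c == !b)):
            (!c == !b): β-rule — branch into !c, !b  //  !!c, !!b.
              branch 2.2.2.1 (add !c, !b):
                × closes — contains both c and !c.
              branch 2.2.2.2 (add !!c, !!b):
                !(c && d): β-rule — branch into !c  //  !d.
                  branch 2.2.2.2.1 (add !c):
                    × closes — contains both c and !c.
                  branch 2.2.2.2.2 (add !d):
                    × closes — contains both d and !d.
All 14 branches close.
Every branch closed; the formula is unsatisfiable.

Unsatisfiable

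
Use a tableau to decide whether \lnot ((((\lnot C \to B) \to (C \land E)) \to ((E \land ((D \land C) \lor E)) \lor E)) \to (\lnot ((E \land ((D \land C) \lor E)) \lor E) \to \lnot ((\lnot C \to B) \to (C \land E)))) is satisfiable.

Initial set: {\lnot ((((\lnot C \to B) \to (C \land E)) \to ((E \land ((D \land C) \lor E)) \lor E)) \to (\lnot ((E \land ((D \land C) \lor E)) \lor E) \to \lnot ((\lnot C \to B) \to (C \land E))))}.
\lnot ((((\lnot C \to B) \to (C \land E)) \to ((E \land ((D \land C) \lor E)) \lor E)) \to (\lnot ((E \land ((D \land C) \lor E)) \lor E) \to \lnot ((\lnot C \to B) \to (C \land E)))): α-rule — add (((\lnot C \to B) \to (C \land E)) \to ((E \land ((D \land C) \lor E)) \lor E)), \lnot (\lnot ((E \land ((D \land C) \lor E)) \lor E) \to \lnot ((\lnot C \to B) \to (C \land E))).
\lnot (\lnot ((E \land ((D \land C) \lor E)) \lor E) \to \lnot ((\lnot C \to B) \to (C \land E))): α-rule — add \lnot ((E \land ((D \land C) \lor E)) \lor E), \lnot \lnot ((\lnot C \to B) \to (C \land E)).
\lnot ((E \land ((D \land C) \lor E)) \lor E): α-rule — add \lnot (E \land ((D \land C) \lor E)), \lnot E.
(((\lnot C \to B) \to (C \land E)) \to ((E \land ((D \land C) \lor E)) \lor E)): β-rule — branch into \lnot ((\lnot C \to B) \to (C \land E))  //  ((E \land ((D \land C) \lor E)) \lor E).
  branch 1 (add \lnot ((\lnot C \to B) \to (C \land E))):
    \lnot ((\lnot C \to B) \to (C \land E)): α-rule — add (\lnot C \to B), \lnot (C \land E).
    \lnot \lnot ((\lnot C \to B) \to (C \land E)): β-rule — branch into \lnot (\lnot C \to B)  //  (C \land E).
      branch 1.1 (add \lnot (\lnot C \to B)):
        \lnot (\lnot C \to B): α-rule — add \lnot C, \lnot B.
        \lnot (E \land ((D \land C) \lor E)): β-rule — branch into \lnot E  //  \lnot ((D \land C) \lor E).
          branch 1.1.1 (add \lnot E):
            (\lnot C \to B): β-rule — branch into \lnot \lnot C  //  B.
              branch 1.1.1.1 (add \lnot \lnot C):
                × closes — contains both C and \lnot C.
              branch 1.1.1.2 (add B):
                × closes — contains both B and \lnot B.
          branch 1.1.2 (add \lnot ((D \land C) \lor E)):
            \lnot ((D \land C) \lor E): α-rule — add \lnot (D \land C), \lnot E.
            (\lnot C \to B): β-rule — branch into \lnot \lnot C  //  B.
              branch 1.1.2.1 (add \lnot \lnot C):
                × closes — contains both C and \lnot C.
              branch 1.1.2.2 (add B):
                × closes — contains both B and \lnot B.
      branch 1.2 (add (C \land E)):
        (C \land E): α-rule — add C, E.
        × closes — contains both E and \lnot E.
  branch 2 (add ((E \land ((D \land C) \lor E)) \lor E)):
    \lnot \lnot ((\lnot C \to B) \to (C \land E)): β-rule — branch into \lnot (\lnot C \to B)  //  (C \land E).
      branch 2.1 (add \lnot (\lnot C \to B)):
        \lnot (\lnot C \to B): α-rule — add \lnot C, \lnot B.
        \lnot (E \land ((D \land C) \lor E)): β-rule — branch into \lnot E  //  \lnot ((D \land C) \lor E).
          branch 2.1.1 (add \lnot E):
            ((E \land ((D \land C) \lor E)) \lor E): β-rule — branch into (E \land ((D \land C) \lor E))  //  E.
              branch 2.1.1.1 (add (E \land ((D \land C) \lor E))):
                (E \land ((D \land C) \lor E)): α-rule — add E, ((D \land C) \lor E).
                × closes — contains both E and \lnot E.
              branch 2.1.1.2 (add E):
                × closes — contains both E and \lnot E.
          branch 2.1.2 (add \lnot ((D \land C) \lor E)):
            \lnot ((D \land C) \lor E): α-rule — add \lnot (D \land C), \lnot E.
            ((E \land ((D \land C) \lor E)) \lor E): β-rule — branch into (E \land ((D \land C) \lor E))  //  E.
              branch 2.1.2.1 (add (E \land ((D \land C) \lor E))):
                (E \land ((D \land C) \lor E)): α-rule — add E, ((D \land C) \lor E).
                × closes — contains both E and \lnot E.
              branch 2.1.2.2 (add E):
                × closes — contains both E and \lnot E.
      branch 2.2 (add (C \land E)):
        (C \land E): α-rule — add C, E.
        × closes — contains both E and \lnot E.
All 10 branches close.
Every branch closed; the formula is unsatisfiable.

Unsatisfiable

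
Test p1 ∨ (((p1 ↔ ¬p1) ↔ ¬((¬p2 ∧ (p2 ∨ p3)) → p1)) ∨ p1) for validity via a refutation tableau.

Assume the negation and expand:
Initial set: {F (p1 ∨ (((p1 ↔ ¬p1) ↔ ¬((¬p2 ∧ (p2 ∨ p3)) → p1)) ∨ p1))}.
F (p1 ∨ (((p1 ↔ ¬p1) ↔ ¬((¬p2 ∧ (p2 ∨ p3)) → p1)) ∨ p1)): α-rule — add F p1, F (((p1 ↔ ¬p1) ↔ ¬((¬p2 ∧ (p2 ∨ p3)) → p1)) ∨ p1).
F (((p1 ↔ ¬p1) ↔ ¬((¬p2 ∧ (p2 ∨ p3)) → p1)) ∨ p1): α-rule — add F ((p1 ↔ ¬p1) ↔ ¬((¬p2 ∧ (p2 ∨ p3)) → p1)), F p1.
F ((p1 ↔ ¬p1) ↔ ¬((¬p2 ∧ (p2 ∨ p3)) → p1)): β-rule — branch into T (p1 ↔ ¬p1), F ¬((¬p2 ∧ (p2 ∨ p3)) → p1)  //  F (p1 ↔ ¬p1), T ¬((¬p2 ∧ (p2 ∨ p3)) → p1).
  branch 1 (add T (p1 ↔ ¬p1), F ¬((¬p2 ∧ (p2 ∨ p3)) → p1)):
    T (p1 ↔ ¬p1): β-rule — branch into T p1, T ¬p1  //  F p1, F ¬p1.
      branch 1.1 (add T p1, T ¬p1):
        × closes — contains both p1 and ¬p1.
      branch 1.2 (add F p1, F ¬p1):
        × closes — contains both p1 and ¬p1.
  branch 2 (add F (p1 ↔ ¬p1), T ¬((¬p2 ∧ (p2 ∨ p3)) → p1)):
    T ¬((¬p2 ∧ (p2 ∨ p3)) → p1): α-rule — add T (¬p2 ∧ (p2 ∨ p3)), F p1.
    T (¬p2 ∧ (p2 ∨ p3)): α-rule — add T ¬p2, T (p2 ∨ p3).
    F (p1 ↔ ¬p1): β-rule — branch into T p1, F ¬p1  //  F p1, T ¬p1.
      branch 2.1 (add T p1, F ¬p1):
        × closes — contains both p1 and ¬p1.
      branch 2.2 (add F p1, T ¬p1):
        T (p2 ∨ p3): β-rule — branch into T p2  //  T p3.
          branch 2.2.1 (add T p2):
            × closes — contains both p2 and ¬p2.
          branch 2.2.2 (add T p3):
            ○ open, literals {p1=0, p2=0, p3=1}.
4 branches closed, 1 open.
An open branch gives a countermodel: p1=0, p2=0, p3=1 (unmentioned atoms arbitrary); under it the original formula is false.

Not valid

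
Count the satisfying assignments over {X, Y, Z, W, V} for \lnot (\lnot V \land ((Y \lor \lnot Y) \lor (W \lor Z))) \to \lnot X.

24

Initial set: {(\lnot (\lnot V \land ((Y \lor \lnot Y) \lor (W \lor Z))) \to \lnot X)}.
(\lnot (\lnot V \land ((Y \lor \lnot Y) \lor (W \lor Z))) \to \lnot X): β-rule — branch into \lnot \lnot (\lnot V \land ((Y \lor \lnot Y) \lor (W \lor Z)))  //  \lnot X.
  branch 1 (add \lnot \lnot (\lnot V \land ((Y \lor \lnot Y) \lor (W \lor Z)))):
    \lnot \lnot (\lnot V \land ((Y \lor \lnot Y) \lor (W \lor Z))): α-rule — add \lnot V, ((Y \lor \lnot Y) \lor (W \lor Z)).
    ((Y \lor \lnot Y) \lor (W \lor Z)): β-rule — branch into (Y \lor \lnot Y)  //  (W \lor Z).
      branch 1.1 (add (Y \lor \lnot Y)):
        (Y \lor \lnot Y): β-rule — branch into Y  //  \lnot Y.
          branch 1.1.1 (add Y):
            ○ open, literals {V=F, Y=T}.
          branch 1.1.2 (add \lnot Y):
            ○ open, literals {V=F, Y=F}.
      branch 1.2 (add (W \lor Z)):
        (W \lor Z): β-rule — branch into W  //  Z.
          branch 1.2.1 (add W):
            ○ open, literals {V=F, W=T}.
          branch 1.2.2 (add Z):
            ○ open, literals {V=F, Z=T}.
  branch 2 (add \lnot X):
    ○ open, literals {X=F}.
0 branches closed, 5 open.
Each open branch fixes some atoms; the unmentioned ones are free. Counting distinct full assignments: branch {V=F, Y=T} (X, Z, W) contributes 8 new; branch {V=F, Y=F} (X, Z, W) contributes 8 new; branch {V=F, W=T} (X, Y, Z) contributes 0 new; branch {V=F, Z=T} (X, Y, W) contributes 0 new; branch {X=F} (Y, Z, W, V) contributes 8 new. Total: 24.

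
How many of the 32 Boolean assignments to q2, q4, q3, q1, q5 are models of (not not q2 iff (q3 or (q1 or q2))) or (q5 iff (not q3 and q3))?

Initial set: {((not not q2 iff (q3 or (q1 or q2))) or (q5 iff (not q3 and q3)))}.
((not not q2 iff (q3 or (q1 or q2))) or (q5 iff (not q3 and q3))): β-rule — branch into (not not q2 iff (q3 or (q1 or q2)))  //  (q5 iff (not q3 and q3)).
  branch 1 (add (not not q2 iff (q3 or (q1 or q2)))):
    (not not q2 iff (q3 or (q1 or q2))): β-rule — branch into not not q2, (q3 or (q1 or q2))  //  not not not q2, not (q3 or (q1 or q2)).
      branch 1.1 (add not not q2, (q3 or (q1 or q2))):
        not not q2: drop double negation, giving q2.
        (q3 or (q1 or q2)): β-rule — branch into q3  //  (q1 or q2).
          branch 1.1.1 (add q3):
            ○ open, literals {q2=T, q3=T}.
          branch 1.1.2 (add (q1 or q2)):
            (q1 or q2): β-rule — branch into q1  //  q2.
              branch 1.1.2.1 (add q1):
                ○ open, literals {q1=T, q2=T}.
              branch 1.1.2.2 (add q2):
                ○ open, literals {q2=T}.
      branch 1.2 (add not not not q2, not (q3 or (q1 or q2))):
        not not not q2: drop double negation, giving not q2.
        not (q3 or (q1 or q2)): α-rule — add not q3, not (q1 or q2).
        not (q1 or q2): α-rule — add not q1, not q2.
        ○ open, literals {q1=F, q2=F, q3=F}.
  branch 2 (add (q5 iff (not q3 and q3))):
    (q5 iff (not q3 and q3)): β-rule — branch into q5, (not q3 and q3)  //  not q5, not (not q3 and q3).
      branch 2.1 (add q5, (not q3 and q3)):
        (not q3 and q3): α-rule — add not q3, q3.
        × closes — contains both q3 and not q3.
      branch 2.2 (add not q5, not (not q3 and q3)):
        not (not q3 and q3): β-rule — branch into not not q3  //  not q3.
          branch 2.2.1 (add not not q3):
            ○ open, literals {q3=T, q5=F}.
          branch 2.2.2 (add not q3):
            ○ open, literals {q3=F, q5=F}.
1 branch closed, 6 open.
Each open branch fixes some atoms; the unmentioned ones are free. Counting distinct full assignments: branch {q2=T, q3=T} (q4, q1, q5) contributes 8 new; branch {q1=T, q2=T} (q4, q3, q5) contributes 4 new; branch {q2=T} (q4, q3, q1, q5) contributes 4 new; branch {q1=F, q2=F, q3=F} (q4, q5) contributes 4 new; branch {q3=T, q5=F} (q2, q4, q1) contributes 4 new; branch {q3=F, q5=F} (q2, q4, q1) contributes 2 new. Total: 26.

26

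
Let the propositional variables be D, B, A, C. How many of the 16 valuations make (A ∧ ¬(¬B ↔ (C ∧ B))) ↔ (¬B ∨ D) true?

Initial set: {((A ∧ ¬(¬B ↔ (C ∧ B))) ↔ (¬B ∨ D))}.
((A ∧ ¬(¬B ↔ (C ∧ B))) ↔ (¬B ∨ D)): β-rule — branch into (A ∧ ¬(¬B ↔ (C ∧ B))), (¬B ∨ D)  //  ¬(A ∧ ¬(¬B ↔ (C ∧ B))), ¬(¬B ∨ D).
  branch 1 (add (A ∧ ¬(¬B ↔ (C ∧ B))), (¬B ∨ D)):
    (A ∧ ¬(¬B ↔ (C ∧ B))): α-rule — add A, ¬(¬B ↔ (C ∧ B)).
    (¬B ∨ D): β-rule — branch into ¬B  //  D.
      branch 1.1 (add ¬B):
        ¬(¬B ↔ (C ∧ B)): β-rule — branch into ¬B, ¬(C ∧ B)  //  ¬¬B, (C ∧ B).
          branch 1.1.1 (add ¬B, ¬(C ∧ B)):
            ¬(C ∧ B): β-rule — branch into ¬C  //  ¬B.
              branch 1.1.1.1 (add ¬C):
                ○ open, literals {A=T, B=F, C=F}.
              branch 1.1.1.2 (add ¬B):
                ○ open, literals {A=T, B=F}.
          branch 1.1.2 (add ¬¬B, (C ∧ B)):
            × closes — contains both B and ¬B.
      branch 1.2 (add D):
        ¬(¬B ↔ (C ∧ B)): β-rule — branch into ¬B, ¬(C ∧ B)  //  ¬¬B, (C ∧ B).
          branch 1.2.1 (add ¬B, ¬(C ∧ B)):
            ¬(C ∧ B): β-rule — branch into ¬C  //  ¬B.
              branch 1.2.1.1 (add ¬C):
                ○ open, literals {A=T, B=F, C=F, D=T}.
              branch 1.2.1.2 (add ¬B):
                ○ open, literals {A=T, B=F, D=T}.
          branch 1.2.2 (add ¬¬B, (C ∧ B)):
            (C ∧ B): α-rule — add C, B.
            ○ open, literals {A=T, B=T, C=T, D=T}.
  branch 2 (add ¬(A ∧ ¬(¬B ↔ (C ∧ B))), ¬(¬B ∨ D)):
    ¬(¬B ∨ D): α-rule — add ¬¬B, ¬D.
    ¬(A ∧ ¬(¬B ↔ (C ∧ B))): β-rule — branch into ¬A  //  ¬¬(¬B ↔ (C ∧ B)).
      branch 2.1 (add ¬A):
        ○ open, literals {A=F, B=T, D=F}.
      branch 2.2 (add ¬¬(¬B ↔ (C ∧ B))):
        ¬¬(¬B ↔ (C ∧ B)): β-rule — branch into ¬B, (C ∧ B)  //  ¬¬B, ¬(C ∧ B).
          branch 2.2.1 (add ¬B, (C ∧ B)):
            × closes — contains both B and ¬B.
          branch 2.2.2 (add ¬¬B, ¬(C ∧ B)):
            ¬(C ∧ B): β-rule — branch into ¬C  //  ¬B.
              branch 2.2.2.1 (add ¬C):
                ○ open, literals {B=T, C=F, D=F}.
              branch 2.2.2.2 (add ¬B):
                × closes — contains both B and ¬B.
3 branches closed, 7 open.
Each open branch fixes some atoms; the unmentioned ones are free. Counting distinct full assignments: branch {A=T, B=F, C=F} (D) contributes 2 new; branch {A=T, B=F} (D, C) contributes 2 new; branch {A=T, B=F, C=F, D=T} (none free) contributes 0 new; branch {A=T, B=F, D=T} (C) contributes 0 new; branch {A=T, B=T, C=T, D=T} (none free) contributes 1 new; branch {A=F, B=T, D=F} (C) contributes 2 new; branch {B=T, C=F, D=F} (A) contributes 1 new. Total: 8.

8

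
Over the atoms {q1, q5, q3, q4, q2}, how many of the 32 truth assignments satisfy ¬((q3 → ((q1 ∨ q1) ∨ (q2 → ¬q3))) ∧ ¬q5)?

Initial set: {¬((q3 → ((q1 ∨ q1) ∨ (q2 → ¬q3))) ∧ ¬q5)}.
¬((q3 → ((q1 ∨ q1) ∨ (q2 → ¬q3))) ∧ ¬q5): β-rule — branch into ¬(q3 → ((q1 ∨ q1) ∨ (q2 → ¬q3)))  //  ¬¬q5.
  branch 1 (add ¬(q3 → ((q1 ∨ q1) ∨ (q2 → ¬q3)))):
    ¬(q3 → ((q1 ∨ q1) ∨ (q2 → ¬q3))): α-rule — add q3, ¬((q1 ∨ q1) ∨ (q2 → ¬q3)).
    ¬((q1 ∨ q1) ∨ (q2 → ¬q3)): α-rule — add ¬(q1 ∨ q1), ¬(q2 → ¬q3).
    ¬(q1 ∨ q1): α-rule — add ¬q1, ¬q1.
    ¬(q2 → ¬q3): α-rule — add q2, ¬¬q3.
    ○ open, literals {q1=0, q2=1, q3=1}.
  branch 2 (add ¬¬q5):
    ○ open, literals {q5=1}.
0 branches closed, 2 open.
Each open branch fixes some atoms; the unmentioned ones are free. Counting distinct full assignments: branch {q1=0, q2=1, q3=1} (q5, q4) contributes 4 new; branch {q5=1} (q1, q3, q4, q2) contributes 14 new. Total: 18.

18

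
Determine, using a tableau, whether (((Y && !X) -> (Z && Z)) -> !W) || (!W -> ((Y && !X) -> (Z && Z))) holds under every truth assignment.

Assume the negation and expand:
Initial set: {!((((Y && !X) -> (Z && Z)) -> !W) || (!W -> ((Y && !X) -> (Z && Z))))}.
!((((Y && !X) -> (Z && Z)) -> !W) || (!W -> ((Y && !X) -> (Z && Z)))): α-rule — add !(((Y && !X) -> (Z && Z)) -> !W), !(!W -> ((Y && !X) -> (Z && Z))).
!(((Y && !X) -> (Z && Z)) -> !W): α-rule — add ((Y && !X) -> (Z && Z)), !!W.
!(!W -> ((Y && !X) -> (Z && Z))): α-rule — add !W, !((Y && !X) -> (Z && Z)).
× closes — contains both W and !W.
All 1 branch closes.
Every branch closed, so the negation is unsatisfiable and the formula is valid.

Valid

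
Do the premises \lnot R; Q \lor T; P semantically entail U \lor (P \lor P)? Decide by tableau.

Yes

Initial set: {\lnot R; (Q \lor T); P; \lnot (U \lor (P \lor P))}.
\lnot (U \lor (P \lor P)): α-rule — add \lnot U, \lnot (P \lor P).
\lnot (P \lor P): α-rule — add \lnot P, \lnot P.
× closes — contains both P and \lnot P.
All 1 branch closes.
Every branch closed, so the premises entail the conclusion.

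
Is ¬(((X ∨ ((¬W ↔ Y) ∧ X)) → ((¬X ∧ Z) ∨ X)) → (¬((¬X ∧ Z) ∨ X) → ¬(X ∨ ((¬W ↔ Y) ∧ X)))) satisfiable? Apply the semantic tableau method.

Initial set: {T ¬(((X ∨ ((¬W ↔ Y) ∧ X)) → ((¬X ∧ Z) ∨ X)) → (¬((¬X ∧ Z) ∨ X) → ¬(X ∨ ((¬W ↔ Y) ∧ X))))}.
T ¬(((X ∨ ((¬W ↔ Y) ∧ X)) → ((¬X ∧ Z) ∨ X)) → (¬((¬X ∧ Z) ∨ X) → ¬(X ∨ ((¬W ↔ Y) ∧ X)))): α-rule — add T ((X ∨ ((¬W ↔ Y) ∧ X)) → ((¬X ∧ Z) ∨ X)), F (¬((¬X ∧ Z) ∨ X) → ¬(X ∨ ((¬W ↔ Y) ∧ X))).
F (¬((¬X ∧ Z) ∨ X) → ¬(X ∨ ((¬W ↔ Y) ∧ X))): α-rule — add T ¬((¬X ∧ Z) ∨ X), F ¬(X ∨ ((¬W ↔ Y) ∧ X)).
T ¬((¬X ∧ Z) ∨ X): α-rule — add F (¬X ∧ Z), F X.
T ((X ∨ ((¬W ↔ Y) ∧ X)) → ((¬X ∧ Z) ∨ X)): β-rule — branch into F (X ∨ ((¬W ↔ Y) ∧ X))  //  T ((¬X ∧ Z) ∨ X).
  branch 1 (add F (X ∨ ((¬W ↔ Y) ∧ X))):
    F (X ∨ ((¬W ↔ Y) ∧ X)): α-rule — add F X, F ((¬W ↔ Y) ∧ X).
    F ¬(X ∨ ((¬W ↔ Y) ∧ X)): β-rule — branch into T X  //  T ((¬W ↔ Y) ∧ X).
      branch 1.1 (add T X):
        × closes — contains both X and ¬X.
      branch 1.2 (add T ((¬W ↔ Y) ∧ X)):
        T ((¬W ↔ Y) ∧ X): α-rule — add T (¬W ↔ Y), T X.
        × closes — contains both X and ¬X.
  branch 2 (add T ((¬X ∧ Z) ∨ X)):
    F ¬(X ∨ ((¬W ↔ Y) ∧ X)): β-rule — branch into T X  //  T ((¬W ↔ Y) ∧ X).
      branch 2.1 (add T X):
        × closes — contains both X and ¬X.
      branch 2.2 (add T ((¬W ↔ Y) ∧ X)):
        T ((¬W ↔ Y) ∧ X): α-rule — add T (¬W ↔ Y), T X.
        × closes — contains both X and ¬X.
All 4 branches close.
Every branch closed; the formula is unsatisfiable.

Unsatisfiable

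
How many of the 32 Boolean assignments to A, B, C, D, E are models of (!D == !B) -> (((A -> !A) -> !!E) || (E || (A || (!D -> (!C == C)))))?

Initial set: {((!D == !B) -> (((A -> !A) -> !!E) || (E || (A || (!D -> (!C == C))))))}.
((!D == !B) -> (((A -> !A) -> !!E) || (E || (A || (!D -> (!C == C)))))): β-rule — branch into !(!D == !B)  //  (((A -> !A) -> !!E) || (E || (A || (!D -> (!C == C))))).
  branch 1 (add !(!D == !B)):
    !(!D == !B): β-rule — branch into !D, !!B  //  !!D, !B.
      branch 1.1 (add !D, !!B):
        ○ open, literals {B=true, D=false}.
      branch 1.2 (add !!D, !B):
        ○ open, literals {B=false, D=true}.
  branch 2 (add (((A -> !A) -> !!E) || (E || (A || (!D -> (!C == C)))))):
    (((A -> !A) -> !!E) || (E || (A || (!D -> (!C == C))))): β-rule — branch into ((A -> !A) -> !!E)  //  (E || (A || (!D -> (!C == C)))).
      branch 2.1 (add ((A -> !A) -> !!E)):
        ((A -> !A) -> !!E): β-rule — branch into !(A -> !A)  //  !!E.
          branch 2.1.1 (add !(A -> !A)):
            !(A -> !A): α-rule — add A, !!A.
            ○ open, literals {A=true}.
          branch 2.1.2 (add !!E):
            !!E: drop double negation, giving E.
            ○ open, literals {E=true}.
      branch 2.2 (add (E || (A || (!D -> (!C == C))))):
        (E || (A || (!D -> (!C == C)))): β-rule — branch into E  //  (A || (!D -> (!C == C))).
          branch 2.2.1 (add E):
            ○ open, literals {E=true}.
          branch 2.2.2 (add (A || (!D -> (!C == C)))):
            (A || (!D -> (!C == C))): β-rule — branch into A  //  (!D -> (!C == C)).
              branch 2.2.2.1 (add A):
                ○ open, literals {A=true}.
              branch 2.2.2.2 (add (!D -> (!C == C))):
                (!D -> (!C == C)): β-rule — branch into !!D  //  (!C == C).
                  branch 2.2.2.2.1 (add !!D):
                    ○ open, literals {D=true}.
                  branch 2.2.2.2.2 (add (!C == C)):
                    (!C == C): β-rule — branch into !C, C  //  !!C, !C.
                      branch 2.2.2.2.2.1 (add !C, C):
                        × closes — contains both C and !C.
                      branch 2.2.2.2.2.2 (add !!C, !C):
                        × closes — contains both C and !C.
2 branches closed, 7 open.
Each open branch fixes some atoms; the unmentioned ones are free. Counting distinct full assignments: branch {B=true, D=false} (A, C, E) contributes 8 new; branch {B=false, D=true} (A, C, E) contributes 8 new; branch {A=true} (B, C, D, E) contributes 8 new; branch {E=true} (A, B, C, D) contributes 4 new; branch {E=true} (A, B, C, D) contributes 0 new; branch {A=true} (B, C, D, E) contributes 0 new; branch {D=true} (A, B, C, E) contributes 2 new. Total: 30.

30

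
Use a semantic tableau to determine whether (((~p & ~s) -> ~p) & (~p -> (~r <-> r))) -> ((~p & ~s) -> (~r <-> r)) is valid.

Assume the negation and expand:
Initial set: {F ((((~p & ~s) -> ~p) & (~p -> (~r <-> r))) -> ((~p & ~s) -> (~r <-> r)))}.
F ((((~p & ~s) -> ~p) & (~p -> (~r <-> r))) -> ((~p & ~s) -> (~r <-> r))): α-rule — add T (((~p & ~s) -> ~p) & (~p -> (~r <-> r))), F ((~p & ~s) -> (~r <-> r)).
T (((~p & ~s) -> ~p) & (~p -> (~r <-> r))): α-rule — add T ((~p & ~s) -> ~p), T (~p -> (~r <-> r)).
F ((~p & ~s) -> (~r <-> r)): α-rule — add T (~p & ~s), F (~r <-> r).
T (~p & ~s): α-rule — add T ~p, T ~s.
T ((~p & ~s) -> ~p): β-rule — branch into F (~p & ~s)  //  T ~p.
  branch 1 (add F (~p & ~s)):
    T (~p -> (~r <-> r)): β-rule — branch into F ~p  //  T (~r <-> r).
      branch 1.1 (add F ~p):
        × closes — contains both p and ~p.
      branch 1.2 (add T (~r <-> r)):
        F (~r <-> r): β-rule — branch into T ~r, F r  //  F ~r, T r.
          branch 1.2.1 (add T ~r, F r):
            F (~p & ~s): β-rule — branch into F ~p  //  F ~s.
              branch 1.2.1.1 (add F ~p):
                × closes — contains both p and ~p.
              branch 1.2.1.2 (add F ~s):
                × closes — contains both s and ~s.
          branch 1.2.2 (add F ~r, T r):
            F (~p & ~s): β-rule — branch into F ~p  //  F ~s.
              branch 1.2.2.1 (add F ~p):
                × closes — contains both p and ~p.
              branch 1.2.2.2 (add F ~s):
                × closes — contains both s and ~s.
  branch 2 (add T ~p):
    T (~p -> (~r <-> r)): β-rule — branch into F ~p  //  T (~r <-> r).
      branch 2.1 (add F ~p):
        × closes — contains both p and ~p.
      branch 2.2 (add T (~r <-> r)):
        F (~r <-> r): β-rule — branch into T ~r, F r  //  F ~r, T r.
          branch 2.2.1 (add T ~r, F r):
            T (~r <-> r): β-rule — branch into T ~r, T r  //  F ~r, F r.
              branch 2.2.1.1 (add T ~r, T r):
                × closes — contains both r and ~r.
              branch 2.2.1.2 (add F ~r, F r):
                × closes — contains both r and ~r.
          branch 2.2.2 (add F ~r, T r):
            T (~r <-> r): β-rule — branch into T ~r, T r  //  F ~r, F r.
              branch 2.2.2.1 (add T ~r, T r):
                × closes — contains both r and ~r.
              branch 2.2.2.2 (add F ~r, F r):
                × closes — contains both r and ~r.
All 10 branches close.
Every branch closed, so the negation is unsatisfiable and the formula is valid.

Valid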